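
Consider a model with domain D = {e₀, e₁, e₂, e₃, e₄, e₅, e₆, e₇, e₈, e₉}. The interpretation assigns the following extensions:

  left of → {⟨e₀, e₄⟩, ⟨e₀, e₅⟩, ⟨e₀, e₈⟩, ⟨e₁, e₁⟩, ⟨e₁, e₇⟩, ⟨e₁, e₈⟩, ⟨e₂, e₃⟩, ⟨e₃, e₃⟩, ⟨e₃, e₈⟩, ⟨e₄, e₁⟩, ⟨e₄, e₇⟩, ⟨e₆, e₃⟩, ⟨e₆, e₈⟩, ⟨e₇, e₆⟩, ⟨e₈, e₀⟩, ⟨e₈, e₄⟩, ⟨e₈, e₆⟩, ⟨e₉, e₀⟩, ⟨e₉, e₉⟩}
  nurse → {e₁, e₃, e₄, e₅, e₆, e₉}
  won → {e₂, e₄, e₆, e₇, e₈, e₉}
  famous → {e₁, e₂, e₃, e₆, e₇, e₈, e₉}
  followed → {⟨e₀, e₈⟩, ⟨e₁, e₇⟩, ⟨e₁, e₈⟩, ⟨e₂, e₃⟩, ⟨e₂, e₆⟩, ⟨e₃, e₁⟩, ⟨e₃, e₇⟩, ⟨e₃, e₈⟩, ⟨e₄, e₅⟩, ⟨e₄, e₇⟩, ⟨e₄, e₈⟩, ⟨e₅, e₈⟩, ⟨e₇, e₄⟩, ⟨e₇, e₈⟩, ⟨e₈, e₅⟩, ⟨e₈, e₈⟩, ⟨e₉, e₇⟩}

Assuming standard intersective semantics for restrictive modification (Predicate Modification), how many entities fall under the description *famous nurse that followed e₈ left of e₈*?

2

⟦that followed e₈⟧ = {x : ⟨x, e₈⟩ ∈ ⟦followed⟧} = {e₀, e₁, e₃, e₄, e₅, e₇, e₈}
⟦left of e₈⟧ = {x : ⟨x, e₈⟩ ∈ ⟦left of⟧} = {e₀, e₁, e₃, e₆}
⟦nurse⟧ = {e₁, e₃, e₄, e₅, e₆, e₉}
… ∩ ⟦that followed e₈⟧ = {e₁, e₃, e₄, e₅, e₆, e₉} ∩ {e₀, e₁, e₃, e₄, e₅, e₇, e₈} = {e₁, e₃, e₄, e₅}
… ∩ ⟦left of e₈⟧ = {e₁, e₃, e₄, e₅} ∩ {e₀, e₁, e₃, e₆} = {e₁, e₃}
… ∩ ⟦famous⟧ = {e₁, e₃} ∩ {e₁, e₂, e₃, e₆, e₇, e₈, e₉} = {e₁, e₃}
⟦famous nurse that followed e₈ left of e₈⟧ = {e₁, e₃}, so the cardinality is 2.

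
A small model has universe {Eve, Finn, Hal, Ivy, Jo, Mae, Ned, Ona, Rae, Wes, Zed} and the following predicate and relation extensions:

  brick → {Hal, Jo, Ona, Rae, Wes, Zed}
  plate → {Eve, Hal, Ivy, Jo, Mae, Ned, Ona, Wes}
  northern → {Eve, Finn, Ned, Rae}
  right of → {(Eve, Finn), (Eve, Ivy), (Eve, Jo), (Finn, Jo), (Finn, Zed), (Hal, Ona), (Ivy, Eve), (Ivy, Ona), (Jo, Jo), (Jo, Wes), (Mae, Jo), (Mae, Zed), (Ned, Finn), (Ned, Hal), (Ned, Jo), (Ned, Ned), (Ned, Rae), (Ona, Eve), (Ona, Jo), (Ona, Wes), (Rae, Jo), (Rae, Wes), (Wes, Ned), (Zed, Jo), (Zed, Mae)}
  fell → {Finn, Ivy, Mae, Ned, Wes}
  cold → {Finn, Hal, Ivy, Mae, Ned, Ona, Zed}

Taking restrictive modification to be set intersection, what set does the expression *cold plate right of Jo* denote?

⟦right of Jo⟧ = {x : ⟨x, Jo⟩ ∈ ⟦right of⟧} = {Eve, Finn, Jo, Mae, Ned, Ona, Rae, Zed}
⟦plate⟧ = {Eve, Hal, Ivy, Jo, Mae, Ned, Ona, Wes}
… ∩ ⟦right of Jo⟧ = {Eve, Hal, Ivy, Jo, Mae, Ned, Ona, Wes} ∩ {Eve, Finn, Jo, Mae, Ned, Ona, Rae, Zed} = {Eve, Jo, Mae, Ned, Ona}
… ∩ ⟦cold⟧ = {Eve, Jo, Mae, Ned, Ona} ∩ {Finn, Hal, Ivy, Mae, Ned, Ona, Zed} = {Mae, Ned, Ona}
So ⟦cold plate right of Jo⟧ = {Mae, Ned, Ona}.

{Mae, Ned, Ona}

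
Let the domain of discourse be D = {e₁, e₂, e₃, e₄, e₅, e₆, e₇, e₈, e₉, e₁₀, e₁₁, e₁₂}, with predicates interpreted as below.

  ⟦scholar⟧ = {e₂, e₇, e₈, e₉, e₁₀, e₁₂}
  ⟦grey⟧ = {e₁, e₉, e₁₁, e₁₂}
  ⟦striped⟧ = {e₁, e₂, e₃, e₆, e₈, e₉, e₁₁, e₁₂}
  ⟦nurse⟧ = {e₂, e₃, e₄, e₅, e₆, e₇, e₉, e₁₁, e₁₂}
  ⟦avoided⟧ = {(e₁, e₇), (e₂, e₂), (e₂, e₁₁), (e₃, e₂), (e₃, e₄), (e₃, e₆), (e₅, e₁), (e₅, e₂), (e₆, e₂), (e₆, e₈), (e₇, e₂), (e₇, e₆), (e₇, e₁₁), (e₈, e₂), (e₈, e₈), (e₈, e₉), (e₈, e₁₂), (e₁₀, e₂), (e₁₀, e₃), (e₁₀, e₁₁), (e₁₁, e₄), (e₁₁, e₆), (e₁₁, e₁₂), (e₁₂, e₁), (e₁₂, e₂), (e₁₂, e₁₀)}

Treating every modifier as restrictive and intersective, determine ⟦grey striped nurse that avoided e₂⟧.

{e₁₂}

⟦that avoided e₂⟧ = {x : ⟨x, e₂⟩ ∈ ⟦avoided⟧} = {e₂, e₃, e₅, e₆, e₇, e₈, e₁₀, e₁₂}
⟦nurse⟧ = {e₂, e₃, e₄, e₅, e₆, e₇, e₉, e₁₁, e₁₂}
… ∩ ⟦that avoided e₂⟧ = {e₂, e₃, e₄, e₅, e₆, e₇, e₉, e₁₁, e₁₂} ∩ {e₂, e₃, e₅, e₆, e₇, e₈, e₁₀, e₁₂} = {e₂, e₃, e₅, e₆, e₇, e₁₂}
… ∩ ⟦grey⟧ = {e₂, e₃, e₅, e₆, e₇, e₁₂} ∩ {e₁, e₉, e₁₁, e₁₂} = {e₁₂}
… ∩ ⟦striped⟧ = {e₁₂} ∩ {e₁, e₂, e₃, e₆, e₈, e₉, e₁₁, e₁₂} = {e₁₂}
So ⟦grey striped nurse that avoided e₂⟧ = {e₁₂}.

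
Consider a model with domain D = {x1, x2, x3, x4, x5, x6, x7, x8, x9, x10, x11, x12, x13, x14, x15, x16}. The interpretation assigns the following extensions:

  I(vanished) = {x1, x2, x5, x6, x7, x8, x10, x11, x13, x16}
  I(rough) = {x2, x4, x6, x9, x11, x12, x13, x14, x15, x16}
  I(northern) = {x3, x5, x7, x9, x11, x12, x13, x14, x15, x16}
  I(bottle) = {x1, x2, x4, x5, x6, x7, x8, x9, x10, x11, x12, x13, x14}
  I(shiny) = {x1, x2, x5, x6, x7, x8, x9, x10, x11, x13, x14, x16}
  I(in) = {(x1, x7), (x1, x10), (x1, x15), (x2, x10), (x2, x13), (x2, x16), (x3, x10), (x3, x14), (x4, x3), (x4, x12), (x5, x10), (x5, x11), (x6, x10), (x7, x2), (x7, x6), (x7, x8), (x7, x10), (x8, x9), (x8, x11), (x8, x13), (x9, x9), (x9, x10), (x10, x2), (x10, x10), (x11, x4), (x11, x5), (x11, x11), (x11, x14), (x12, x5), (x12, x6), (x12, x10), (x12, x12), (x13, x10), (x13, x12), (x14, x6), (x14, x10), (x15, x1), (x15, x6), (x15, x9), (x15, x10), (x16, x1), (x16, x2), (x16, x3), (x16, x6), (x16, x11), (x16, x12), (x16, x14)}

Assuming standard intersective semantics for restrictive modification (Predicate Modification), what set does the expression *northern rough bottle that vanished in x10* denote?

{x13}

⟦that vanished⟧ = ⟦vanished⟧ = {x1, x2, x5, x6, x7, x8, x10, x11, x13, x16}
⟦in x10⟧ = {x : ⟨x, x10⟩ ∈ ⟦in⟧} = {x1, x2, x3, x5, x6, x7, x9, x10, x12, x13, x14, x15}
⟦bottle⟧ = {x1, x2, x4, x5, x6, x7, x8, x9, x10, x11, x12, x13, x14}
… ∩ ⟦that vanished⟧ = {x1, x2, x4, x5, x6, x7, x8, x9, x10, x11, x12, x13, x14} ∩ {x1, x2, x5, x6, x7, x8, x10, x11, x13, x16} = {x1, x2, x5, x6, x7, x8, x10, x11, x13}
… ∩ ⟦in x10⟧ = {x1, x2, x5, x6, x7, x8, x10, x11, x13} ∩ {x1, x2, x3, x5, x6, x7, x9, x10, x12, x13, x14, x15} = {x1, x2, x5, x6, x7, x10, x13}
… ∩ ⟦northern⟧ = {x1, x2, x5, x6, x7, x10, x13} ∩ {x3, x5, x7, x9, x11, x12, x13, x14, x15, x16} = {x5, x7, x13}
… ∩ ⟦rough⟧ = {x5, x7, x13} ∩ {x2, x4, x6, x9, x11, x12, x13, x14, x15, x16} = {x13}
So ⟦northern rough bottle that vanished in x10⟧ = {x13}.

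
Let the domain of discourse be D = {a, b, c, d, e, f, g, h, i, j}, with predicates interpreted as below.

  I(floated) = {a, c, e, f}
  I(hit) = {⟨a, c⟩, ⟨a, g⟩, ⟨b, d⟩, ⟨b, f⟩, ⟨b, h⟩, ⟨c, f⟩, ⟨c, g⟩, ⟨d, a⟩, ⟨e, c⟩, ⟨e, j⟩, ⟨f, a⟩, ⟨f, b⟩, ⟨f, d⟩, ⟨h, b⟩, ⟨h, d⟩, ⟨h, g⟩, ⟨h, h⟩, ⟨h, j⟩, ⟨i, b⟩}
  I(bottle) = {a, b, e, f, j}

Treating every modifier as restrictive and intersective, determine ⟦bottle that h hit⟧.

{b, j}

⟦that h hit⟧ = {x : ⟨h, x⟩ ∈ ⟦hit⟧} = {b, d, g, h, j}
⟦bottle⟧ = {a, b, e, f, j}
… ∩ ⟦that h hit⟧ = {a, b, e, f, j} ∩ {b, d, g, h, j} = {b, j}
So ⟦bottle that h hit⟧ = {b, j}.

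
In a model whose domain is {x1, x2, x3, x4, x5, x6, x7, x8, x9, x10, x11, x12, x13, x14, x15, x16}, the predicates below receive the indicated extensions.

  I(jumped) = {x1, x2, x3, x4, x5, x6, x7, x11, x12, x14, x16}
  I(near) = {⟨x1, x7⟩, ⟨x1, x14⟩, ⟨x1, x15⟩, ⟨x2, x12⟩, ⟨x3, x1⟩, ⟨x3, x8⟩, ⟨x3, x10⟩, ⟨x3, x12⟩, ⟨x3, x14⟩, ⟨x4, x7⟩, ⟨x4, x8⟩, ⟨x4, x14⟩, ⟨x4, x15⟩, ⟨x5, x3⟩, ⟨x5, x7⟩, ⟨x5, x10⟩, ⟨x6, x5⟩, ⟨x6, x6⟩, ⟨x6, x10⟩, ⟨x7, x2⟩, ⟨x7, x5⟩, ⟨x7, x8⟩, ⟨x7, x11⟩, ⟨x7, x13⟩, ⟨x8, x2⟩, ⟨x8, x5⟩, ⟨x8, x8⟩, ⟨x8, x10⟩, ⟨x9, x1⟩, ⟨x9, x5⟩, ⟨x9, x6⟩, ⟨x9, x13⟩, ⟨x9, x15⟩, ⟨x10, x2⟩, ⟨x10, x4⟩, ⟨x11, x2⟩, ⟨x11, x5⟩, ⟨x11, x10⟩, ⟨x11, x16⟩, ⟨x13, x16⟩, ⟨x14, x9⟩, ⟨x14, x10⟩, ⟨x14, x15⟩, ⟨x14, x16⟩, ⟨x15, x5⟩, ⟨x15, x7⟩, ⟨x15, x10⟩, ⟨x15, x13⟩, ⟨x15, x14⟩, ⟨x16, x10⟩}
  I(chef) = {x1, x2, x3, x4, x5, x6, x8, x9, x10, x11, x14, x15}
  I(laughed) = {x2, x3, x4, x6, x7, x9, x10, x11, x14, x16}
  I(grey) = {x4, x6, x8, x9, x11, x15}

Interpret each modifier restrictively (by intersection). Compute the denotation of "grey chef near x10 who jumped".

{x6, x11}

⟦near x10⟧ = {x : ⟨x, x10⟩ ∈ ⟦near⟧} = {x3, x5, x6, x8, x11, x14, x15, x16}
⟦who jumped⟧ = ⟦jumped⟧ = {x1, x2, x3, x4, x5, x6, x7, x11, x12, x14, x16}
⟦chef⟧ = {x1, x2, x3, x4, x5, x6, x8, x9, x10, x11, x14, x15}
… ∩ ⟦near x10⟧ = {x1, x2, x3, x4, x5, x6, x8, x9, x10, x11, x14, x15} ∩ {x3, x5, x6, x8, x11, x14, x15, x16} = {x3, x5, x6, x8, x11, x14, x15}
… ∩ ⟦who jumped⟧ = {x3, x5, x6, x8, x11, x14, x15} ∩ {x1, x2, x3, x4, x5, x6, x7, x11, x12, x14, x16} = {x3, x5, x6, x11, x14}
… ∩ ⟦grey⟧ = {x3, x5, x6, x11, x14} ∩ {x4, x6, x8, x9, x11, x15} = {x6, x11}
So ⟦grey chef near x10 who jumped⟧ = {x6, x11}.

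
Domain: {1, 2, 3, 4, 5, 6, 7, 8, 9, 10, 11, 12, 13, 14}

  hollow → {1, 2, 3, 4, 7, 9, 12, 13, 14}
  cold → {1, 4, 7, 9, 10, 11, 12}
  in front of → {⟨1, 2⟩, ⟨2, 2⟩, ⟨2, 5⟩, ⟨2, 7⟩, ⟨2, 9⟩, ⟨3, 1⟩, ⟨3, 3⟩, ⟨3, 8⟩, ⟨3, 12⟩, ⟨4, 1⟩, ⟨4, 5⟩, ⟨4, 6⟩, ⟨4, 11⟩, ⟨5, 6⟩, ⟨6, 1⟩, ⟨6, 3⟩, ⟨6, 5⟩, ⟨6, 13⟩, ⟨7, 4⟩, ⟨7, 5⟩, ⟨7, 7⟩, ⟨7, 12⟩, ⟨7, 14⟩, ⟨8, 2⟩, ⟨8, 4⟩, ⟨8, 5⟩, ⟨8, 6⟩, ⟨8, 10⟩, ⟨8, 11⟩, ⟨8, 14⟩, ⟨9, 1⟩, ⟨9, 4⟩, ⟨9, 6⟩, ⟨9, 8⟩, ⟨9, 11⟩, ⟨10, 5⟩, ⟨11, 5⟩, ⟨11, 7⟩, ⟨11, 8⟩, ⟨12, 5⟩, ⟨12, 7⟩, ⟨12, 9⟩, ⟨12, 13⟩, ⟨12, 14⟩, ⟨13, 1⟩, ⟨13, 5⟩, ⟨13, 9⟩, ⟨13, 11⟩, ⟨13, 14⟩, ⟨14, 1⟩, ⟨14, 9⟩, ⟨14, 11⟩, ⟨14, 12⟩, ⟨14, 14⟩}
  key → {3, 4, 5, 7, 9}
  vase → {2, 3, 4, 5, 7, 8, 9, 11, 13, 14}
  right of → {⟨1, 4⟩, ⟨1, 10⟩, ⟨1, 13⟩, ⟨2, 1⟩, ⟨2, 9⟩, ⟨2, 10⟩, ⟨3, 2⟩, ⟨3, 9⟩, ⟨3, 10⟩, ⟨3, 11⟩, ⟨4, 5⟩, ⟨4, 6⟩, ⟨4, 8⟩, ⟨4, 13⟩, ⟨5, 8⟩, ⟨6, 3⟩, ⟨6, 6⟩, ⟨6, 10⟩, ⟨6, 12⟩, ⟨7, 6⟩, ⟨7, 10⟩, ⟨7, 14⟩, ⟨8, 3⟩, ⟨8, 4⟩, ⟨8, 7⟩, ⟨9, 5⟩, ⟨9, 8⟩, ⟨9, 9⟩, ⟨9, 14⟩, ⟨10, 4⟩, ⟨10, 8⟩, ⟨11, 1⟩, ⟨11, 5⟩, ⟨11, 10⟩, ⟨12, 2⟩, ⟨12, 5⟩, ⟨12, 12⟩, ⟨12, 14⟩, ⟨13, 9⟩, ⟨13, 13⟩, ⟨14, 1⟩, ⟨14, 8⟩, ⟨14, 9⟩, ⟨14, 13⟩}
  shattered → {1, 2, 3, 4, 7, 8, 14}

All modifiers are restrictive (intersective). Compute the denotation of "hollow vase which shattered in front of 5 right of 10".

⟦which shattered⟧ = ⟦shattered⟧ = {1, 2, 3, 4, 7, 8, 14}
⟦in front of 5⟧ = {x : ⟨x, 5⟩ ∈ ⟦in front of⟧} = {2, 4, 6, 7, 8, 10, 11, 12, 13}
⟦right of 10⟧ = {x : ⟨x, 10⟩ ∈ ⟦right of⟧} = {1, 2, 3, 6, 7, 11}
⟦vase⟧ = {2, 3, 4, 5, 7, 8, 9, 11, 13, 14}
… ∩ ⟦which shattered⟧ = {2, 3, 4, 5, 7, 8, 9, 11, 13, 14} ∩ {1, 2, 3, 4, 7, 8, 14} = {2, 3, 4, 7, 8, 14}
… ∩ ⟦in front of 5⟧ = {2, 3, 4, 7, 8, 14} ∩ {2, 4, 6, 7, 8, 10, 11, 12, 13} = {2, 4, 7, 8}
… ∩ ⟦right of 10⟧ = {2, 4, 7, 8} ∩ {1, 2, 3, 6, 7, 11} = {2, 7}
… ∩ ⟦hollow⟧ = {2, 7} ∩ {1, 2, 3, 4, 7, 9, 12, 13, 14} = {2, 7}
So ⟦hollow vase which shattered in front of 5 right of 10⟧ = {2, 7}.

{2, 7}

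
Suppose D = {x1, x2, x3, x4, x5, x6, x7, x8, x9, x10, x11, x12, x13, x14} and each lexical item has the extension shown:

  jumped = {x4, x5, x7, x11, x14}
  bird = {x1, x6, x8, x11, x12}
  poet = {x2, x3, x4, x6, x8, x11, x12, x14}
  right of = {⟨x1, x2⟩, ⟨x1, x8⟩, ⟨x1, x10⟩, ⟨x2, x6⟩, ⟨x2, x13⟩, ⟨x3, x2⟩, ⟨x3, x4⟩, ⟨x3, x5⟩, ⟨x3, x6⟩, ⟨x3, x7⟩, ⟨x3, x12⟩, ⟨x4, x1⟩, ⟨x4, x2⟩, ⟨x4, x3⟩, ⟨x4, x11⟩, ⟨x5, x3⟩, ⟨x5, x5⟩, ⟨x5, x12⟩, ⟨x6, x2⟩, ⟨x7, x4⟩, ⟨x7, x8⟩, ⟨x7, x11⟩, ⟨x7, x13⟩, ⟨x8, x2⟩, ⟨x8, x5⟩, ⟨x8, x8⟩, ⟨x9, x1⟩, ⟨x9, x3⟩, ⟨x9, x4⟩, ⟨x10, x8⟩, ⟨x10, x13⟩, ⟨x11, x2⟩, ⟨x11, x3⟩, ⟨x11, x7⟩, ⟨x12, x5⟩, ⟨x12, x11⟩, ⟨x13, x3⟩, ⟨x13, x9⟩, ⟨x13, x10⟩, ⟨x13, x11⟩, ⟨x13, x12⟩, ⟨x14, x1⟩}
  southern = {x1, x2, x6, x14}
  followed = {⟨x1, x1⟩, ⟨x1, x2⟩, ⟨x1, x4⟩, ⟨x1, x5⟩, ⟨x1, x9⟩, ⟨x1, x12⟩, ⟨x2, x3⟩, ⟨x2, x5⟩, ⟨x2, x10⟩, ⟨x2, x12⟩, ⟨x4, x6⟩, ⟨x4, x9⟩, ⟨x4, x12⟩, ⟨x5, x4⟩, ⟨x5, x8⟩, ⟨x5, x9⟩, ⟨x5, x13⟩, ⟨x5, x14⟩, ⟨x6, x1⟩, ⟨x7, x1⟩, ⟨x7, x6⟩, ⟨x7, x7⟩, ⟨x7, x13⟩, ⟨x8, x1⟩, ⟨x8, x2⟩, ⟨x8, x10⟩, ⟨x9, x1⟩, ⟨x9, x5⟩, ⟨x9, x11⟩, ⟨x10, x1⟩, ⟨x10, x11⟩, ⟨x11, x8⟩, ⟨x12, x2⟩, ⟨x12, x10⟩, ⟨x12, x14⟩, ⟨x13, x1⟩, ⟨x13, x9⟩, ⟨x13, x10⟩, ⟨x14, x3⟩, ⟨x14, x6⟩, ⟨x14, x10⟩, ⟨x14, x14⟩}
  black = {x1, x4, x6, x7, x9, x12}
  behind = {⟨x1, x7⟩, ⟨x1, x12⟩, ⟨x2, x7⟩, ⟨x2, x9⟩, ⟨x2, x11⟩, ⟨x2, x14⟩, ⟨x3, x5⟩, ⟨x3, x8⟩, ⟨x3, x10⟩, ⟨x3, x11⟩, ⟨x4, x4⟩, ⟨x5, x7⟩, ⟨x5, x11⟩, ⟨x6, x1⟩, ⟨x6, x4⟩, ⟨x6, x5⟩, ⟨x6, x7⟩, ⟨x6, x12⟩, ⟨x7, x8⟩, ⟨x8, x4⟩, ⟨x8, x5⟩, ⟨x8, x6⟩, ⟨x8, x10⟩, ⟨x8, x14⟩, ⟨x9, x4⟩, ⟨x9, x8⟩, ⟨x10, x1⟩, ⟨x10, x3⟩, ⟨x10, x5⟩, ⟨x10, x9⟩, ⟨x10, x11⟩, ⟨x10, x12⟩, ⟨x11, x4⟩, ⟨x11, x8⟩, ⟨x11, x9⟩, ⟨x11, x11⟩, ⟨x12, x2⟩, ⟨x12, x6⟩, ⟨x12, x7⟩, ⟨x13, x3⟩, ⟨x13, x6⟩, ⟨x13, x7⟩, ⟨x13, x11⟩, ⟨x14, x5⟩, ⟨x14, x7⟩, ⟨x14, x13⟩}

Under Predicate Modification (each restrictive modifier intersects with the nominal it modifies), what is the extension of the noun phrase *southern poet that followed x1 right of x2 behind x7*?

⟦that followed x1⟧ = {x : ⟨x, x1⟩ ∈ ⟦followed⟧} = {x1, x6, x7, x8, x9, x10, x13}
⟦right of x2⟧ = {x : ⟨x, x2⟩ ∈ ⟦right of⟧} = {x1, x3, x4, x6, x8, x11}
⟦behind x7⟧ = {x : ⟨x, x7⟩ ∈ ⟦behind⟧} = {x1, x2, x5, x6, x12, x13, x14}
⟦poet⟧ = {x2, x3, x4, x6, x8, x11, x12, x14}
… ∩ ⟦that followed x1⟧ = {x2, x3, x4, x6, x8, x11, x12, x14} ∩ {x1, x6, x7, x8, x9, x10, x13} = {x6, x8}
… ∩ ⟦right of x2⟧ = {x6, x8} ∩ {x1, x3, x4, x6, x8, x11} = {x6, x8}
… ∩ ⟦behind x7⟧ = {x6, x8} ∩ {x1, x2, x5, x6, x12, x13, x14} = {x6}
… ∩ ⟦southern⟧ = {x6} ∩ {x1, x2, x6, x14} = {x6}
So ⟦southern poet that followed x1 right of x2 behind x7⟧ = {x6}.

{x6}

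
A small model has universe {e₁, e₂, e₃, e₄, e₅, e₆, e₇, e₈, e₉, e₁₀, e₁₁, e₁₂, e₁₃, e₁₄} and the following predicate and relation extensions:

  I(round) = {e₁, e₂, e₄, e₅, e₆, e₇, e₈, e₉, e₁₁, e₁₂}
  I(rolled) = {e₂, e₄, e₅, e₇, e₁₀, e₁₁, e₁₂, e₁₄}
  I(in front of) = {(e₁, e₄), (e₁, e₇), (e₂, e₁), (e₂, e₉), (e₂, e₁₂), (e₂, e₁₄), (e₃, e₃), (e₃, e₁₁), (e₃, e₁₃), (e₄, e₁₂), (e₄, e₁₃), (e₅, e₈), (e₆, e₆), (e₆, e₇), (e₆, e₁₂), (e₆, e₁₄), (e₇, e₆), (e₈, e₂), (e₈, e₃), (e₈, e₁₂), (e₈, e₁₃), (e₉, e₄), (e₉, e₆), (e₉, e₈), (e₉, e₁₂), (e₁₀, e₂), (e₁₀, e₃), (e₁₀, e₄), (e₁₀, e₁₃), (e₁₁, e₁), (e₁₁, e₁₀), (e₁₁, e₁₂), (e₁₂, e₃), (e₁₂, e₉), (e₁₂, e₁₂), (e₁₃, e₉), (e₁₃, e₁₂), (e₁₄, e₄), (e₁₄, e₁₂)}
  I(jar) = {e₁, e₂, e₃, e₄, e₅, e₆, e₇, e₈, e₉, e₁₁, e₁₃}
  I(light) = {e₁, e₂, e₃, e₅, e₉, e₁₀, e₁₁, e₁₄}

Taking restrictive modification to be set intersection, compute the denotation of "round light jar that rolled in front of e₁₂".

{e₂, e₁₁}

⟦that rolled⟧ = ⟦rolled⟧ = {e₂, e₄, e₅, e₇, e₁₀, e₁₁, e₁₂, e₁₄}
⟦in front of e₁₂⟧ = {x : ⟨x, e₁₂⟩ ∈ ⟦in front of⟧} = {e₂, e₄, e₆, e₈, e₉, e₁₁, e₁₂, e₁₃, e₁₄}
⟦jar⟧ = {e₁, e₂, e₃, e₄, e₅, e₆, e₇, e₈, e₉, e₁₁, e₁₃}
… ∩ ⟦that rolled⟧ = {e₁, e₂, e₃, e₄, e₅, e₆, e₇, e₈, e₉, e₁₁, e₁₃} ∩ {e₂, e₄, e₅, e₇, e₁₀, e₁₁, e₁₂, e₁₄} = {e₂, e₄, e₅, e₇, e₁₁}
… ∩ ⟦in front of e₁₂⟧ = {e₂, e₄, e₅, e₇, e₁₁} ∩ {e₂, e₄, e₆, e₈, e₉, e₁₁, e₁₂, e₁₃, e₁₄} = {e₂, e₄, e₁₁}
… ∩ ⟦round⟧ = {e₂, e₄, e₁₁} ∩ {e₁, e₂, e₄, e₅, e₆, e₇, e₈, e₉, e₁₁, e₁₂} = {e₂, e₄, e₁₁}
… ∩ ⟦light⟧ = {e₂, e₄, e₁₁} ∩ {e₁, e₂, e₃, e₅, e₉, e₁₀, e₁₁, e₁₄} = {e₂, e₁₁}
So ⟦round light jar that rolled in front of e₁₂⟧ = {e₂, e₁₁}.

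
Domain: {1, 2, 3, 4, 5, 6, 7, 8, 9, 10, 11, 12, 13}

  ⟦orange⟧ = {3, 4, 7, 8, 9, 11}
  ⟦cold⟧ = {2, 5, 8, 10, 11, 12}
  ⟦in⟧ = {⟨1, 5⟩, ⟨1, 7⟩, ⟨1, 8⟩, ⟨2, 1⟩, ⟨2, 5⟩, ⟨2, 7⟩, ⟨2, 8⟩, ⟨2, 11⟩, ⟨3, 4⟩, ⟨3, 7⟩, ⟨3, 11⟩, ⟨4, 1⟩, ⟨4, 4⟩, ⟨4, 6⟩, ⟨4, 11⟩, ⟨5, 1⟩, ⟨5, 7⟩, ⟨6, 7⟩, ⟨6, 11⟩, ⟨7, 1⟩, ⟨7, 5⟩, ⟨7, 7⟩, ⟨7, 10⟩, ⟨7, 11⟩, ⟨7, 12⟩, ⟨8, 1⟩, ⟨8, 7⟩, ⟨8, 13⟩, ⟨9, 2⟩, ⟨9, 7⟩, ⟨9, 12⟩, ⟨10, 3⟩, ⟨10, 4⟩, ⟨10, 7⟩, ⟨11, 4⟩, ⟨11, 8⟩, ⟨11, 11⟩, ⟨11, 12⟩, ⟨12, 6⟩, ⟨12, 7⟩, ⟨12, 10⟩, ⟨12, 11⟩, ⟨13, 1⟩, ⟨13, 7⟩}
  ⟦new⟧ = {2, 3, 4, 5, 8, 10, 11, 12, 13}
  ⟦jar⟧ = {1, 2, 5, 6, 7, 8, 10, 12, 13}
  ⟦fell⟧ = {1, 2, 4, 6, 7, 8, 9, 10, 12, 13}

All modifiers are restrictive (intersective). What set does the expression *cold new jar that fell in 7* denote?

{2, 8, 10, 12}

⟦that fell⟧ = ⟦fell⟧ = {1, 2, 4, 6, 7, 8, 9, 10, 12, 13}
⟦in 7⟧ = {x : ⟨x, 7⟩ ∈ ⟦in⟧} = {1, 2, 3, 5, 6, 7, 8, 9, 10, 12, 13}
⟦jar⟧ = {1, 2, 5, 6, 7, 8, 10, 12, 13}
… ∩ ⟦that fell⟧ = {1, 2, 5, 6, 7, 8, 10, 12, 13} ∩ {1, 2, 4, 6, 7, 8, 9, 10, 12, 13} = {1, 2, 6, 7, 8, 10, 12, 13}
… ∩ ⟦in 7⟧ = {1, 2, 6, 7, 8, 10, 12, 13} ∩ {1, 2, 3, 5, 6, 7, 8, 9, 10, 12, 13} = {1, 2, 6, 7, 8, 10, 12, 13}
… ∩ ⟦cold⟧ = {1, 2, 6, 7, 8, 10, 12, 13} ∩ {2, 5, 8, 10, 11, 12} = {2, 8, 10, 12}
… ∩ ⟦new⟧ = {2, 8, 10, 12} ∩ {2, 3, 4, 5, 8, 10, 11, 12, 13} = {2, 8, 10, 12}
So ⟦cold new jar that fell in 7⟧ = {2, 8, 10, 12}.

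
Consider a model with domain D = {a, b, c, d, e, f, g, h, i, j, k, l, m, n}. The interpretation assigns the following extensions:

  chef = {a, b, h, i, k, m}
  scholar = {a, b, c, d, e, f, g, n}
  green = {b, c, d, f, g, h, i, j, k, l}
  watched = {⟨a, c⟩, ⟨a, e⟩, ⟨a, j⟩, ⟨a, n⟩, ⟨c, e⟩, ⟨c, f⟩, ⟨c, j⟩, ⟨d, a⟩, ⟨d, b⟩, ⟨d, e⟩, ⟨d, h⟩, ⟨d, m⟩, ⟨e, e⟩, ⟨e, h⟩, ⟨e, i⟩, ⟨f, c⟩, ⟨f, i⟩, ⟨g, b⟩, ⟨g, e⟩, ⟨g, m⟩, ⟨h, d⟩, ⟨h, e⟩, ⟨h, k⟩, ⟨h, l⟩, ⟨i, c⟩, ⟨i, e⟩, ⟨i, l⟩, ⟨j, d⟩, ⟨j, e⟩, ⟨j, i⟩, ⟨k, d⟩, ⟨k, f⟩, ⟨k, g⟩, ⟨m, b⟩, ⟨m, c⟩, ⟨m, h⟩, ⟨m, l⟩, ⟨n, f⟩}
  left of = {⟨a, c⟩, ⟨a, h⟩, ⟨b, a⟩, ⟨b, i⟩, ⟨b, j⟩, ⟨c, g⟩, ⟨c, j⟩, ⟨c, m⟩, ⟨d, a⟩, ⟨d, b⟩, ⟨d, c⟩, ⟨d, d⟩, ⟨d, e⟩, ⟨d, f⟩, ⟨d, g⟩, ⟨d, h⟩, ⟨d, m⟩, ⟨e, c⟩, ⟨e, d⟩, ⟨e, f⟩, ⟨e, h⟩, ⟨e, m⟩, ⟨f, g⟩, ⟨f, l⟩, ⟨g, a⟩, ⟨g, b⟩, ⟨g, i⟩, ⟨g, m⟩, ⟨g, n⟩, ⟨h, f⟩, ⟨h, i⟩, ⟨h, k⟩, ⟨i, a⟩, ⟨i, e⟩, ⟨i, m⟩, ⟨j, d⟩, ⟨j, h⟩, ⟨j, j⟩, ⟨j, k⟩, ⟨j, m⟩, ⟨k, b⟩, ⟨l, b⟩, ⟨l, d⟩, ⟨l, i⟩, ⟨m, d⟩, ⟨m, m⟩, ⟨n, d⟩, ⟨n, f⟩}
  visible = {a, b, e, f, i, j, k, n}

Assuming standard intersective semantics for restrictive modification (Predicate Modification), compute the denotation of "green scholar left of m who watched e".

{c, d, g}

⟦left of m⟧ = {x : ⟨x, m⟩ ∈ ⟦left of⟧} = {c, d, e, g, i, j, m}
⟦who watched e⟧ = {x : ⟨x, e⟩ ∈ ⟦watched⟧} = {a, c, d, e, g, h, i, j}
⟦scholar⟧ = {a, b, c, d, e, f, g, n}
… ∩ ⟦left of m⟧ = {a, b, c, d, e, f, g, n} ∩ {c, d, e, g, i, j, m} = {c, d, e, g}
… ∩ ⟦who watched e⟧ = {c, d, e, g} ∩ {a, c, d, e, g, h, i, j} = {c, d, e, g}
… ∩ ⟦green⟧ = {c, d, e, g} ∩ {b, c, d, f, g, h, i, j, k, l} = {c, d, g}
So ⟦green scholar left of m who watched e⟧ = {c, d, g}.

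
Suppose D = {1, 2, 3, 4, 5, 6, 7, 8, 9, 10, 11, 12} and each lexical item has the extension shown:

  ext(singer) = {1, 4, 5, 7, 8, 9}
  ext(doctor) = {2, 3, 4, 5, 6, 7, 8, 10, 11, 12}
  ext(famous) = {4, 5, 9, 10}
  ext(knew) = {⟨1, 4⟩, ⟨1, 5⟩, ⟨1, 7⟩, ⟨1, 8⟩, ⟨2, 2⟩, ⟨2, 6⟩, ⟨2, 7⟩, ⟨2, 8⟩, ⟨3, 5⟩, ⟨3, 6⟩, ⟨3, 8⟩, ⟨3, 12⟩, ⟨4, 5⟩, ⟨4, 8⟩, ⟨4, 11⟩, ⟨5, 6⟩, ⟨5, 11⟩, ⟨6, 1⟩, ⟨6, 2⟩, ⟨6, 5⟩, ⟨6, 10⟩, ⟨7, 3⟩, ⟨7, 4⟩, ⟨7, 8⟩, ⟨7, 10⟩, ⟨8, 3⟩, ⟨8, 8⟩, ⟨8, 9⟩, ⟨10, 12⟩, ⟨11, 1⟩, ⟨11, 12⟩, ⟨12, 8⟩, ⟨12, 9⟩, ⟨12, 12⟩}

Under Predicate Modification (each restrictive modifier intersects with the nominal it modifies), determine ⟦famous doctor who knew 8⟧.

{4}

⟦who knew 8⟧ = {x : ⟨x, 8⟩ ∈ ⟦knew⟧} = {1, 2, 3, 4, 7, 8, 12}
⟦doctor⟧ = {2, 3, 4, 5, 6, 7, 8, 10, 11, 12}
… ∩ ⟦who knew 8⟧ = {2, 3, 4, 5, 6, 7, 8, 10, 11, 12} ∩ {1, 2, 3, 4, 7, 8, 12} = {2, 3, 4, 7, 8, 12}
… ∩ ⟦famous⟧ = {2, 3, 4, 7, 8, 12} ∩ {4, 5, 9, 10} = {4}
So ⟦famous doctor who knew 8⟧ = {4}.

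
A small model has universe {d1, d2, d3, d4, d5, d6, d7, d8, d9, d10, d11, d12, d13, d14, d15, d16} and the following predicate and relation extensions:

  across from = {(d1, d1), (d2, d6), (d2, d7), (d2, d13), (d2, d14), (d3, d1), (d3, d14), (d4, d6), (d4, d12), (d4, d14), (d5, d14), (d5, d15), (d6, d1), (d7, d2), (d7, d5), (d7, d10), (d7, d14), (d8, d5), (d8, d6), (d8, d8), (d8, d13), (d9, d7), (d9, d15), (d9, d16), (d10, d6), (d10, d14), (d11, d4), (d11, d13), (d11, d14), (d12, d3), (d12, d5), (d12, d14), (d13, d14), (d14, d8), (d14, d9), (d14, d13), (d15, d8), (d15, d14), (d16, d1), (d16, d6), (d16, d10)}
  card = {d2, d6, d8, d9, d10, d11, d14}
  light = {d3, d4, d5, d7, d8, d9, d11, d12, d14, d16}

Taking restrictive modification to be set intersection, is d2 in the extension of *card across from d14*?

⟦across from d14⟧ = {x : ⟨x, d14⟩ ∈ ⟦across from⟧} = {d2, d3, d4, d5, d7, d10, d11, d12, d13, d15}
⟦card⟧ = {d2, d6, d8, d9, d10, d11, d14}
… ∩ ⟦across from d14⟧ = {d2, d6, d8, d9, d10, d11, d14} ∩ {d2, d3, d4, d5, d7, d10, d11, d12, d13, d15} = {d2, d10, d11}
⟦card across from d14⟧ = {d2, d10, d11}; d2 ∈ this set.

yes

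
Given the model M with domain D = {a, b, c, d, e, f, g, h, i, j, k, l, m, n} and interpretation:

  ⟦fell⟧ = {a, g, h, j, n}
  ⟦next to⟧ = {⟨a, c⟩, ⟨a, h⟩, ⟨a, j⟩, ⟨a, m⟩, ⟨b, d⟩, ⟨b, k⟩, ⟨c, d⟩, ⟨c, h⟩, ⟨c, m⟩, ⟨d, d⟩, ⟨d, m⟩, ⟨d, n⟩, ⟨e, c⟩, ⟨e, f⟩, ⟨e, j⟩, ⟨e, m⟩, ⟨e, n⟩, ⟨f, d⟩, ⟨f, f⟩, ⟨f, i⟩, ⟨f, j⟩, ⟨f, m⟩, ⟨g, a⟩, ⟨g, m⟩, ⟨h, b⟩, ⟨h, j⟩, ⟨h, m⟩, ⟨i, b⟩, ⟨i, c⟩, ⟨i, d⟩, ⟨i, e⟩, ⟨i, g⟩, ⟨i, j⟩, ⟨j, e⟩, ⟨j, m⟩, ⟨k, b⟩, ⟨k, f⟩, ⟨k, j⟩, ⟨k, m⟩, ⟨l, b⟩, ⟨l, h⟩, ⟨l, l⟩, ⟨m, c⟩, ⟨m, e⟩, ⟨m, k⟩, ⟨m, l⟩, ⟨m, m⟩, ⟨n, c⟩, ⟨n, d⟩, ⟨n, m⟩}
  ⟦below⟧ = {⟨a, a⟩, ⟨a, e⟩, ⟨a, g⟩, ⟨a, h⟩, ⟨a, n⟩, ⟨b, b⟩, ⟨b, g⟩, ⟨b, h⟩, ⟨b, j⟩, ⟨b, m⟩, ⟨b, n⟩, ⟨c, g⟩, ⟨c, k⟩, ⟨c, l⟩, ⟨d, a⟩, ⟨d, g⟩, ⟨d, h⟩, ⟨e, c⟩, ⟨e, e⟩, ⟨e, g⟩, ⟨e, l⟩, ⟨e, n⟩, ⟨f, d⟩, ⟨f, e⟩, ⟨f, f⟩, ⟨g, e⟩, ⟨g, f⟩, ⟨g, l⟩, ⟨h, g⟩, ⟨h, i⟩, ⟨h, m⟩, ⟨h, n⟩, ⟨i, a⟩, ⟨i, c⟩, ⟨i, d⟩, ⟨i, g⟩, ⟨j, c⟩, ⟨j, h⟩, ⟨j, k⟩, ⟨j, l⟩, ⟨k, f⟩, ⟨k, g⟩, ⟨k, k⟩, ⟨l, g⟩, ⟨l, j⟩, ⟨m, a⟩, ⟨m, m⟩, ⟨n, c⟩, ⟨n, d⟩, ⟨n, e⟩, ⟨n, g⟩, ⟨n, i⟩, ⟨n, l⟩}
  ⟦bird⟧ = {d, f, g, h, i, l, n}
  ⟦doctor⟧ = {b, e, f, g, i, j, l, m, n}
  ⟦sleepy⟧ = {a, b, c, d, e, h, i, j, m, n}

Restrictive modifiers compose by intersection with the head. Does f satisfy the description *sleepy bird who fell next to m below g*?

⟦who fell⟧ = ⟦fell⟧ = {a, g, h, j, n}
⟦next to m⟧ = {x : ⟨x, m⟩ ∈ ⟦next to⟧} = {a, c, d, e, f, g, h, j, k, m, n}
⟦below g⟧ = {x : ⟨x, g⟩ ∈ ⟦below⟧} = {a, b, c, d, e, h, i, k, l, n}
⟦bird⟧ = {d, f, g, h, i, l, n}
… ∩ ⟦who fell⟧ = {d, f, g, h, i, l, n} ∩ {a, g, h, j, n} = {g, h, n}
… ∩ ⟦next to m⟧ = {g, h, n} ∩ {a, c, d, e, f, g, h, j, k, m, n} = {g, h, n}
… ∩ ⟦below g⟧ = {g, h, n} ∩ {a, b, c, d, e, h, i, k, l, n} = {h, n}
… ∩ ⟦sleepy⟧ = {h, n} ∩ {a, b, c, d, e, h, i, j, m, n} = {h, n}
⟦sleepy bird who fell next to m below g⟧ = {h, n}; f ∉ this set.

no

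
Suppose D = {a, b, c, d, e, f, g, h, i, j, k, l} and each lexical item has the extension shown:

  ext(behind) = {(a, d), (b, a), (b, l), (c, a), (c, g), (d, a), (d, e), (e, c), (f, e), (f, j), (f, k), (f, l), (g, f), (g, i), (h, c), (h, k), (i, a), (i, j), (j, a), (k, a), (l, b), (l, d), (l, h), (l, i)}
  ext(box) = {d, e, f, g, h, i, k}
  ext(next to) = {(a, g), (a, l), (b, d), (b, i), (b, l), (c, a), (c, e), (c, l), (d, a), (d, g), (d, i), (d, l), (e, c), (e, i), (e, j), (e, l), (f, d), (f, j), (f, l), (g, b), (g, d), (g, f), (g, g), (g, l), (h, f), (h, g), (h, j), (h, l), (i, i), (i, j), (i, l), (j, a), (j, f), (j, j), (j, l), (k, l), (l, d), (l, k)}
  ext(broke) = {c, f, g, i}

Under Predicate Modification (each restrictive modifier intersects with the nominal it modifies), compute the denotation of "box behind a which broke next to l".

{i}

⟦behind a⟧ = {x : ⟨x, a⟩ ∈ ⟦behind⟧} = {b, c, d, i, j, k}
⟦which broke⟧ = ⟦broke⟧ = {c, f, g, i}
⟦next to l⟧ = {x : ⟨x, l⟩ ∈ ⟦next to⟧} = {a, b, c, d, e, f, g, h, i, j, k}
⟦box⟧ = {d, e, f, g, h, i, k}
… ∩ ⟦behind a⟧ = {d, e, f, g, h, i, k} ∩ {b, c, d, i, j, k} = {d, i, k}
… ∩ ⟦which broke⟧ = {d, i, k} ∩ {c, f, g, i} = {i}
… ∩ ⟦next to l⟧ = {i} ∩ {a, b, c, d, e, f, g, h, i, j, k} = {i}
So ⟦box behind a which broke next to l⟧ = {i}.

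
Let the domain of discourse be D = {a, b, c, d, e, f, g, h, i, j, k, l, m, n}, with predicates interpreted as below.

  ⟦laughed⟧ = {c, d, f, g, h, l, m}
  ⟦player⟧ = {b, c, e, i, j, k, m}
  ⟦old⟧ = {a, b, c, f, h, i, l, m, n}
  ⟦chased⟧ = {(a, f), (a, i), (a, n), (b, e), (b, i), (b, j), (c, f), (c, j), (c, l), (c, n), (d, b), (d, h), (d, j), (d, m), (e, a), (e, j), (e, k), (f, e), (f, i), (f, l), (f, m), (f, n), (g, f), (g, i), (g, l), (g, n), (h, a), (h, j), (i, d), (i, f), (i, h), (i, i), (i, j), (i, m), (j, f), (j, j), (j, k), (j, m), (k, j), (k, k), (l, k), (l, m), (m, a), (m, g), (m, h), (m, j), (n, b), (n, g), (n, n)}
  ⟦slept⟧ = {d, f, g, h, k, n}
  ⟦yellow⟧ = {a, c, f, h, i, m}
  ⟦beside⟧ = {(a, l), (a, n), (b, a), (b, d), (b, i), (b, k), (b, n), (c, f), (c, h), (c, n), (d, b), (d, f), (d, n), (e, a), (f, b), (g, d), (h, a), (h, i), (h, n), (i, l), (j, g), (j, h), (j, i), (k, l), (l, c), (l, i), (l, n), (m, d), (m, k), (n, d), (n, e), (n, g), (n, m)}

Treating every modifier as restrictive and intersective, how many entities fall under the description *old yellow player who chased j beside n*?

⟦who chased j⟧ = {x : ⟨x, j⟩ ∈ ⟦chased⟧} = {b, c, d, e, h, i, j, k, m}
⟦beside n⟧ = {x : ⟨x, n⟩ ∈ ⟦beside⟧} = {a, b, c, d, h, l}
⟦player⟧ = {b, c, e, i, j, k, m}
… ∩ ⟦who chased j⟧ = {b, c, e, i, j, k, m} ∩ {b, c, d, e, h, i, j, k, m} = {b, c, e, i, j, k, m}
… ∩ ⟦beside n⟧ = {b, c, e, i, j, k, m} ∩ {a, b, c, d, h, l} = {b, c}
… ∩ ⟦old⟧ = {b, c} ∩ {a, b, c, f, h, i, l, m, n} = {b, c}
… ∩ ⟦yellow⟧ = {b, c} ∩ {a, c, f, h, i, m} = {c}
⟦old yellow player who chased j beside n⟧ = {c}, so the cardinality is 1.

1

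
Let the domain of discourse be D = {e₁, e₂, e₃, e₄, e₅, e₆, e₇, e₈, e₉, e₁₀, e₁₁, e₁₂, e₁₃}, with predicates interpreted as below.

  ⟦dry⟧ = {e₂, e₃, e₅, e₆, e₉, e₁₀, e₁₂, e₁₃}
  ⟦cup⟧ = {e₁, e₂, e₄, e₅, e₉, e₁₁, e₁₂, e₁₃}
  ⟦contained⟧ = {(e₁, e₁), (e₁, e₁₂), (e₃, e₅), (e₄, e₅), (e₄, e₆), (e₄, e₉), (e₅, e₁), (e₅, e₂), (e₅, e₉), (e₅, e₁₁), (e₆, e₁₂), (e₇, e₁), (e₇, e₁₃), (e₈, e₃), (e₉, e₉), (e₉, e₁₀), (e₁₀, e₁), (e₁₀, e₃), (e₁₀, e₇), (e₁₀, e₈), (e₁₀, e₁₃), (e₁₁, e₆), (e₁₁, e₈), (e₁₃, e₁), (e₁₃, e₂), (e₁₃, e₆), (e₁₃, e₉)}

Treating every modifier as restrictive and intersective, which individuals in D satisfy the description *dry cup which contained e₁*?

⟦which contained e₁⟧ = {x : ⟨x, e₁⟩ ∈ ⟦contained⟧} = {e₁, e₅, e₇, e₁₀, e₁₃}
⟦cup⟧ = {e₁, e₂, e₄, e₅, e₉, e₁₁, e₁₂, e₁₃}
… ∩ ⟦which contained e₁⟧ = {e₁, e₂, e₄, e₅, e₉, e₁₁, e₁₂, e₁₃} ∩ {e₁, e₅, e₇, e₁₀, e₁₃} = {e₁, e₅, e₁₃}
… ∩ ⟦dry⟧ = {e₁, e₅, e₁₃} ∩ {e₂, e₃, e₅, e₆, e₉, e₁₀, e₁₂, e₁₃} = {e₅, e₁₃}
So ⟦dry cup which contained e₁⟧ = {e₅, e₁₃}.

{e₅, e₁₃}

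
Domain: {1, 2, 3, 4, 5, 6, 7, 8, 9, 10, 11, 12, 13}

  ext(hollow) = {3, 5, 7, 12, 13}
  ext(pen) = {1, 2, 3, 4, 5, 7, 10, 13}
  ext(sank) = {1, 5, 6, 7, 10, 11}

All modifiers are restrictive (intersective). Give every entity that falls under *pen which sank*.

⟦which sank⟧ = ⟦sank⟧ = {1, 5, 6, 7, 10, 11}
⟦pen⟧ = {1, 2, 3, 4, 5, 7, 10, 13}
… ∩ ⟦which sank⟧ = {1, 2, 3, 4, 5, 7, 10, 13} ∩ {1, 5, 6, 7, 10, 11} = {1, 5, 7, 10}
So ⟦pen which sank⟧ = {1, 5, 7, 10}.

{1, 5, 7, 10}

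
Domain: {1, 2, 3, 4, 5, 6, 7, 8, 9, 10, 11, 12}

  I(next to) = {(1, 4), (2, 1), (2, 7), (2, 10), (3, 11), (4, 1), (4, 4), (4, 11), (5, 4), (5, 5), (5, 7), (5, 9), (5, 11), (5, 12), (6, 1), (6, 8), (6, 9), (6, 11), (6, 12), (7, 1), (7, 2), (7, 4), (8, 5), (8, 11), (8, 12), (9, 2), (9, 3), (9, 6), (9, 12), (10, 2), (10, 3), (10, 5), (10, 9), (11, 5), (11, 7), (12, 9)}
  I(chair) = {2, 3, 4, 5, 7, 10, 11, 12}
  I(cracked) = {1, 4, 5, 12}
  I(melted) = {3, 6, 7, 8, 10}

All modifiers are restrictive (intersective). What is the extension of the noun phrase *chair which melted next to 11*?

⟦which melted⟧ = ⟦melted⟧ = {3, 6, 7, 8, 10}
⟦next to 11⟧ = {x : ⟨x, 11⟩ ∈ ⟦next to⟧} = {3, 4, 5, 6, 8}
⟦chair⟧ = {2, 3, 4, 5, 7, 10, 11, 12}
… ∩ ⟦which melted⟧ = {2, 3, 4, 5, 7, 10, 11, 12} ∩ {3, 6, 7, 8, 10} = {3, 7, 10}
… ∩ ⟦next to 11⟧ = {3, 7, 10} ∩ {3, 4, 5, 6, 8} = {3}
So ⟦chair which melted next to 11⟧ = {3}.

{3}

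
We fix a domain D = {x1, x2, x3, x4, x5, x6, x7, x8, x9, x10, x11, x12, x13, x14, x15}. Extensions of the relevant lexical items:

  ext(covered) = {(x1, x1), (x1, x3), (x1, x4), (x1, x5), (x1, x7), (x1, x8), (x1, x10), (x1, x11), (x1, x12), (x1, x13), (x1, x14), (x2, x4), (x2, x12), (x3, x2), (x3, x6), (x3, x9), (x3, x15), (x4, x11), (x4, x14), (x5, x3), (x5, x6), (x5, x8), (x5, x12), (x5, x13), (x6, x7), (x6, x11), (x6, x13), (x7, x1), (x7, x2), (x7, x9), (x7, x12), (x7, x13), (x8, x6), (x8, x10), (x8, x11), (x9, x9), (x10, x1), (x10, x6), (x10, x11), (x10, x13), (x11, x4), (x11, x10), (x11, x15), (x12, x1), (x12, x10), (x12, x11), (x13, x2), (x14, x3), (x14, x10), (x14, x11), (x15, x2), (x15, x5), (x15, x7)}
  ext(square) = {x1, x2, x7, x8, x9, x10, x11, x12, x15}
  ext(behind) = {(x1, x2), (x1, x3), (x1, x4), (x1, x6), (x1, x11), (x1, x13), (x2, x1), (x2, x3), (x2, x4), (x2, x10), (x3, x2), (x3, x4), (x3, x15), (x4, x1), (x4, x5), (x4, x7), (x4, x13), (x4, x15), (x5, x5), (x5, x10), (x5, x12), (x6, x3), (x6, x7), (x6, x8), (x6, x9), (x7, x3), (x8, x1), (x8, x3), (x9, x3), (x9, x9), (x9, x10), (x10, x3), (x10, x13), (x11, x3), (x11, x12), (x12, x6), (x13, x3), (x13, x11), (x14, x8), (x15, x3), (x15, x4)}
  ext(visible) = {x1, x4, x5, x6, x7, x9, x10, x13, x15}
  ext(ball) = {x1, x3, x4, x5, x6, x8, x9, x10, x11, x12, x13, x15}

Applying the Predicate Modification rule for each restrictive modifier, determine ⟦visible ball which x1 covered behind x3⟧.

⟦which x1 covered⟧ = {x : ⟨x1, x⟩ ∈ ⟦covered⟧} = {x1, x3, x4, x5, x7, x8, x10, x11, x12, x13, x14}
⟦behind x3⟧ = {x : ⟨x, x3⟩ ∈ ⟦behind⟧} = {x1, x2, x6, x7, x8, x9, x10, x11, x13, x15}
⟦ball⟧ = {x1, x3, x4, x5, x6, x8, x9, x10, x11, x12, x13, x15}
… ∩ ⟦which x1 covered⟧ = {x1, x3, x4, x5, x6, x8, x9, x10, x11, x12, x13, x15} ∩ {x1, x3, x4, x5, x7, x8, x10, x11, x12, x13, x14} = {x1, x3, x4, x5, x8, x10, x11, x12, x13}
… ∩ ⟦behind x3⟧ = {x1, x3, x4, x5, x8, x10, x11, x12, x13} ∩ {x1, x2, x6, x7, x8, x9, x10, x11, x13, x15} = {x1, x8, x10, x11, x13}
… ∩ ⟦visible⟧ = {x1, x8, x10, x11, x13} ∩ {x1, x4, x5, x6, x7, x9, x10, x13, x15} = {x1, x10, x13}
So ⟦visible ball which x1 covered behind x3⟧ = {x1, x10, x13}.

{x1, x10, x13}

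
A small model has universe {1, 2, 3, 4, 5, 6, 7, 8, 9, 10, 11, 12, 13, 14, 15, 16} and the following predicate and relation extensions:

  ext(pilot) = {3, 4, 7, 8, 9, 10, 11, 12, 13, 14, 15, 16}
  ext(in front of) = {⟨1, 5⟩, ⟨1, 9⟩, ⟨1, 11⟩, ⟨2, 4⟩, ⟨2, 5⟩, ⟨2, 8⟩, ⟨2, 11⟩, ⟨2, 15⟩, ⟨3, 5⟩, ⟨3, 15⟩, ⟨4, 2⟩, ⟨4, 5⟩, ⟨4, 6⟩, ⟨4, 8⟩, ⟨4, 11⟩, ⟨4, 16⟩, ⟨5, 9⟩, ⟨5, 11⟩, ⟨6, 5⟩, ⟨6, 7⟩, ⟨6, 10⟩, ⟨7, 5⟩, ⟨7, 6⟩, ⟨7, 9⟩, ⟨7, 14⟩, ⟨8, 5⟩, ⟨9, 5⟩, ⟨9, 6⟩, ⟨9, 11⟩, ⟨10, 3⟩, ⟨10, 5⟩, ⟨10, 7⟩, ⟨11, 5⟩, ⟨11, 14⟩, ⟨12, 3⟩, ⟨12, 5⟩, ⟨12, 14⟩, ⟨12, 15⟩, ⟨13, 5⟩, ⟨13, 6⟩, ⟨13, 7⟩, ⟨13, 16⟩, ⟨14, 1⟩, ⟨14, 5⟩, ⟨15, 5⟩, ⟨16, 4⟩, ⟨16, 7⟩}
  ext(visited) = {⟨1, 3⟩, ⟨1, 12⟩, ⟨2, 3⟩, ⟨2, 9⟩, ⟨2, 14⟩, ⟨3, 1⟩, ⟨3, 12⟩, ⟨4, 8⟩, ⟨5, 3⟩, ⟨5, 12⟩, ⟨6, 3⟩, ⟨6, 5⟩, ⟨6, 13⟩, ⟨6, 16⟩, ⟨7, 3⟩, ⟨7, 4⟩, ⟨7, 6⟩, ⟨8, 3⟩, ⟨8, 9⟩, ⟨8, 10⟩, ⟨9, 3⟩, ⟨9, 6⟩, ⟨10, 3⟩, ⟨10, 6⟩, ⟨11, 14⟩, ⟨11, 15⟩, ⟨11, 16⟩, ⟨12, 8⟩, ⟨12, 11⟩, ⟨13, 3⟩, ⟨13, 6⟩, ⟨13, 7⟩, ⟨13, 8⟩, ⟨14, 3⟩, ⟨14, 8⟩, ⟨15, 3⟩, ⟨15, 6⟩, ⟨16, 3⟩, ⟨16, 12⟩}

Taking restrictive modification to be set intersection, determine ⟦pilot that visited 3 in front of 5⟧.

⟦that visited 3⟧ = {x : ⟨x, 3⟩ ∈ ⟦visited⟧} = {1, 2, 5, 6, 7, 8, 9, 10, 13, 14, 15, 16}
⟦in front of 5⟧ = {x : ⟨x, 5⟩ ∈ ⟦in front of⟧} = {1, 2, 3, 4, 6, 7, 8, 9, 10, 11, 12, 13, 14, 15}
⟦pilot⟧ = {3, 4, 7, 8, 9, 10, 11, 12, 13, 14, 15, 16}
… ∩ ⟦that visited 3⟧ = {3, 4, 7, 8, 9, 10, 11, 12, 13, 14, 15, 16} ∩ {1, 2, 5, 6, 7, 8, 9, 10, 13, 14, 15, 16} = {7, 8, 9, 10, 13, 14, 15, 16}
… ∩ ⟦in front of 5⟧ = {7, 8, 9, 10, 13, 14, 15, 16} ∩ {1, 2, 3, 4, 6, 7, 8, 9, 10, 11, 12, 13, 14, 15} = {7, 8, 9, 10, 13, 14, 15}
So ⟦pilot that visited 3 in front of 5⟧ = {7, 8, 9, 10, 13, 14, 15}.

{7, 8, 9, 10, 13, 14, 15}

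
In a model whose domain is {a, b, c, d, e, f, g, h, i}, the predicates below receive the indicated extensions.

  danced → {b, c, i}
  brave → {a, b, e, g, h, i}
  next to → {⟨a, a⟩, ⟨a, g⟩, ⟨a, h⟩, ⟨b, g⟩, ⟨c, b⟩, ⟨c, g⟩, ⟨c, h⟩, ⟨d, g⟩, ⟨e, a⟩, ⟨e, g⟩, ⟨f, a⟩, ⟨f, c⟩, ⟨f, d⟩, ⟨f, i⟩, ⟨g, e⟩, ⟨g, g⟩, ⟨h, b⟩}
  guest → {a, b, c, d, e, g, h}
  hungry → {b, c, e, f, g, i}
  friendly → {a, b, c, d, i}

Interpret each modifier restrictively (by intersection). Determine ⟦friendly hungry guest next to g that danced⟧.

⟦next to g⟧ = {x : ⟨x, g⟩ ∈ ⟦next to⟧} = {a, b, c, d, e, g}
⟦that danced⟧ = ⟦danced⟧ = {b, c, i}
⟦guest⟧ = {a, b, c, d, e, g, h}
… ∩ ⟦next to g⟧ = {a, b, c, d, e, g, h} ∩ {a, b, c, d, e, g} = {a, b, c, d, e, g}
… ∩ ⟦that danced⟧ = {a, b, c, d, e, g} ∩ {b, c, i} = {b, c}
… ∩ ⟦friendly⟧ = {b, c} ∩ {a, b, c, d, i} = {b, c}
… ∩ ⟦hungry⟧ = {b, c} ∩ {b, c, e, f, g, i} = {b, c}
So ⟦friendly hungry guest next to g that danced⟧ = {b, c}.

{b, c}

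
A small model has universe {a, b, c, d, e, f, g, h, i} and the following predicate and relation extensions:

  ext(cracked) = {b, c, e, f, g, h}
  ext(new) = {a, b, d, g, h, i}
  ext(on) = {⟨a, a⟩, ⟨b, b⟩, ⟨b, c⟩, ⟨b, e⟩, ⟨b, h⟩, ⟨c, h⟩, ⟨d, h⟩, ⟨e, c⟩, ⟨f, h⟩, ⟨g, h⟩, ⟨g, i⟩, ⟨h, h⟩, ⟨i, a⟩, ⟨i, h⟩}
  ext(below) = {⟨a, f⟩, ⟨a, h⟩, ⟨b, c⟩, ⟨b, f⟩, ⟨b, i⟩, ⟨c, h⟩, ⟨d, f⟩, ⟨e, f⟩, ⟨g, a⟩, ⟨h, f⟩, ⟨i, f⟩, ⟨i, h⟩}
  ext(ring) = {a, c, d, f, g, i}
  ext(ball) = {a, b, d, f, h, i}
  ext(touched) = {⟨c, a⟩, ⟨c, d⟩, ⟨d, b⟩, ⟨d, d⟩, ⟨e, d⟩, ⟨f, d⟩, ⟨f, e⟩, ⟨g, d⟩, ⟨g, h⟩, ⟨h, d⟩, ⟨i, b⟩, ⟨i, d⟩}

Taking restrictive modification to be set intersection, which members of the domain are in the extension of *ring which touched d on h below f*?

{d, i}

⟦which touched d⟧ = {x : ⟨x, d⟩ ∈ ⟦touched⟧} = {c, d, e, f, g, h, i}
⟦on h⟧ = {x : ⟨x, h⟩ ∈ ⟦on⟧} = {b, c, d, f, g, h, i}
⟦below f⟧ = {x : ⟨x, f⟩ ∈ ⟦below⟧} = {a, b, d, e, h, i}
⟦ring⟧ = {a, c, d, f, g, i}
… ∩ ⟦which touched d⟧ = {a, c, d, f, g, i} ∩ {c, d, e, f, g, h, i} = {c, d, f, g, i}
… ∩ ⟦on h⟧ = {c, d, f, g, i} ∩ {b, c, d, f, g, h, i} = {c, d, f, g, i}
… ∩ ⟦below f⟧ = {c, d, f, g, i} ∩ {a, b, d, e, h, i} = {d, i}
So ⟦ring which touched d on h below f⟧ = {d, i}.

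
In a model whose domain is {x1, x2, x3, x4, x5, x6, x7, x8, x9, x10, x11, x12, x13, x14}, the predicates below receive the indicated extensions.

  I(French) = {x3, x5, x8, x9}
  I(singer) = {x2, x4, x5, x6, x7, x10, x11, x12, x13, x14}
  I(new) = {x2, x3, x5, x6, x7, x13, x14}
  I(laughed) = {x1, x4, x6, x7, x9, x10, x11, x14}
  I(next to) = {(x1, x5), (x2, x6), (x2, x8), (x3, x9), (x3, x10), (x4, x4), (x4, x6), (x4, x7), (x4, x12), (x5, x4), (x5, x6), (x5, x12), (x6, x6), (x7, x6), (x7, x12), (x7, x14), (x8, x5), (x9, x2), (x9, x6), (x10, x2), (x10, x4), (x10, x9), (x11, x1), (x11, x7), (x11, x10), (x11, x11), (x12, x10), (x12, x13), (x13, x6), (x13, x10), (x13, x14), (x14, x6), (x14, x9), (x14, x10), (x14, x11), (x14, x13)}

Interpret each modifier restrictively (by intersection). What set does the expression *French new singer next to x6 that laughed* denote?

⟦next to x6⟧ = {x : ⟨x, x6⟩ ∈ ⟦next to⟧} = {x2, x4, x5, x6, x7, x9, x13, x14}
⟦that laughed⟧ = ⟦laughed⟧ = {x1, x4, x6, x7, x9, x10, x11, x14}
⟦singer⟧ = {x2, x4, x5, x6, x7, x10, x11, x12, x13, x14}
… ∩ ⟦next to x6⟧ = {x2, x4, x5, x6, x7, x10, x11, x12, x13, x14} ∩ {x2, x4, x5, x6, x7, x9, x13, x14} = {x2, x4, x5, x6, x7, x13, x14}
… ∩ ⟦that laughed⟧ = {x2, x4, x5, x6, x7, x13, x14} ∩ {x1, x4, x6, x7, x9, x10, x11, x14} = {x4, x6, x7, x14}
… ∩ ⟦French⟧ = {x4, x6, x7, x14} ∩ {x3, x5, x8, x9} = ∅
… ∩ ⟦new⟧ = ∅ ∩ {x2, x3, x5, x6, x7, x13, x14} = ∅
So ⟦French new singer next to x6 that laughed⟧ = ∅.

∅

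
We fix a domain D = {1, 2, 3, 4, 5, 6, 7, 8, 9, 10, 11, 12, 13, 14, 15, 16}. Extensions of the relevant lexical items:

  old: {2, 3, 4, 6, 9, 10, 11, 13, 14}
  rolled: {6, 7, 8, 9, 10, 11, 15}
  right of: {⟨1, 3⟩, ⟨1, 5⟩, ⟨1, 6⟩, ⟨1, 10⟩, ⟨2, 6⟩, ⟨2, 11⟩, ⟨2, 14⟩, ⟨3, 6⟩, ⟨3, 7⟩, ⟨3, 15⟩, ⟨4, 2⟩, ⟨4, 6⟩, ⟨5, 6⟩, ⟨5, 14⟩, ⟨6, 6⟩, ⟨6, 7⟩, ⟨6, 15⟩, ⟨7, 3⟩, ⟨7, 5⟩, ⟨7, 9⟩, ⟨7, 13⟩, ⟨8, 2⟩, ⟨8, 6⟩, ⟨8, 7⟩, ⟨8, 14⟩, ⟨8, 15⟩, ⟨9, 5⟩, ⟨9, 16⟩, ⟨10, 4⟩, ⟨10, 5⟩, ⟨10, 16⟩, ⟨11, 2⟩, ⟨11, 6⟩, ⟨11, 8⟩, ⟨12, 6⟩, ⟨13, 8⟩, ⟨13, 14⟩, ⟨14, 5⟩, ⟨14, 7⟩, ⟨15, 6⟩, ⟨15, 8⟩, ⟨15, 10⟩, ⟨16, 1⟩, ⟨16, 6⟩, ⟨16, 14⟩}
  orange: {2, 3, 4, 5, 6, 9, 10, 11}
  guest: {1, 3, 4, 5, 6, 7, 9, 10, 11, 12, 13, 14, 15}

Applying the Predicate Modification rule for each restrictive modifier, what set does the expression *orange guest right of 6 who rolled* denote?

⟦right of 6⟧ = {x : ⟨x, 6⟩ ∈ ⟦right of⟧} = {1, 2, 3, 4, 5, 6, 8, 11, 12, 15, 16}
⟦who rolled⟧ = ⟦rolled⟧ = {6, 7, 8, 9, 10, 11, 15}
⟦guest⟧ = {1, 3, 4, 5, 6, 7, 9, 10, 11, 12, 13, 14, 15}
… ∩ ⟦right of 6⟧ = {1, 3, 4, 5, 6, 7, 9, 10, 11, 12, 13, 14, 15} ∩ {1, 2, 3, 4, 5, 6, 8, 11, 12, 15, 16} = {1, 3, 4, 5, 6, 11, 12, 15}
… ∩ ⟦who rolled⟧ = {1, 3, 4, 5, 6, 11, 12, 15} ∩ {6, 7, 8, 9, 10, 11, 15} = {6, 11, 15}
… ∩ ⟦orange⟧ = {6, 11, 15} ∩ {2, 3, 4, 5, 6, 9, 10, 11} = {6, 11}
So ⟦orange guest right of 6 who rolled⟧ = {6, 11}.

{6, 11}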